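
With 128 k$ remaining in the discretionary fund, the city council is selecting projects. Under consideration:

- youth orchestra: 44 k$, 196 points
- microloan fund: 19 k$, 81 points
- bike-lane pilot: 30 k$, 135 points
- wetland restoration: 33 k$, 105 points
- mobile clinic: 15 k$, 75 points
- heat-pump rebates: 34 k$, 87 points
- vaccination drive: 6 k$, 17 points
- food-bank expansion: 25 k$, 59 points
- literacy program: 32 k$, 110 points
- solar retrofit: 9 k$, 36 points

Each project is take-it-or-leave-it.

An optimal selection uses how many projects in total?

6

Optimal total is 540.
youth orchestra + microloan fund + bike-lane pilot + mobile clinic + vaccination drive + solar retrofit hits 540 at 123 k$.
All optima have 6 projects.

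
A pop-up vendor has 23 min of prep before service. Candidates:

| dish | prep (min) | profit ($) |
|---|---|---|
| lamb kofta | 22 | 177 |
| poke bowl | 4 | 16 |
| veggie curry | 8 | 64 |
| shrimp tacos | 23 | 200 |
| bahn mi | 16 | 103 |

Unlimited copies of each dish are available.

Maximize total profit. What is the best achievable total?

200

By profit per min: shrimp tacos 8.70, lamb kofta 8.05, veggie curry 8.00, bahn mi 6.44 lead.
Best packing: shrimp tacos — 23 min, 200 total.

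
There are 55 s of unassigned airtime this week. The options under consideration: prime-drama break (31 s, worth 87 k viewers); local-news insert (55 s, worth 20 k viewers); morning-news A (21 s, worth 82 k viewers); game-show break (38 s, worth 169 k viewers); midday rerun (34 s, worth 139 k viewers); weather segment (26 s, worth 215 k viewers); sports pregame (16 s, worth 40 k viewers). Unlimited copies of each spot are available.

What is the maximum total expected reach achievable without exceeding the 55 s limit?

430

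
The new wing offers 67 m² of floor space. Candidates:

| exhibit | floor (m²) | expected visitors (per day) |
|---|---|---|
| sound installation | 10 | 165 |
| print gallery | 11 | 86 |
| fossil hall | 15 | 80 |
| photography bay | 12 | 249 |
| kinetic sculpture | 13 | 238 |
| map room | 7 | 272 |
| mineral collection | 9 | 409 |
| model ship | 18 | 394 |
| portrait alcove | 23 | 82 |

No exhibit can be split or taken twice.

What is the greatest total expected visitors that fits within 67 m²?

1575

Greedy by ratio would take photography bay + kinetic sculpture + map room + mineral collection + model ship: 59 m² used, total 1562.
Dropping kinetic sculpture frees 13 m²; slotting in sound installation + print gallery (21 m²) lifts the total to 1575 at 67 m².
An exhaustive check of the 512 subsets confirms 1575.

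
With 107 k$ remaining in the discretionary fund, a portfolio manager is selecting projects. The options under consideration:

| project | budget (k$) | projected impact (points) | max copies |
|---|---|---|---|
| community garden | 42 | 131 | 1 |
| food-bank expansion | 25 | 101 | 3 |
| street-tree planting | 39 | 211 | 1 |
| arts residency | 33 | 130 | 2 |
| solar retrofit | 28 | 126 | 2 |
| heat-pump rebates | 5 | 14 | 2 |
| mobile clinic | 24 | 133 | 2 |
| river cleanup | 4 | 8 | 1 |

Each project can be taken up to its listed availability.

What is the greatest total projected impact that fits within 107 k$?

By projected impact per k$: mobile clinic 5.54, street-tree planting 5.41, solar retrofit 4.50, food-bank expansion 4.04 lead.
Taking the top-ratio projects first gives street-tree planting + 2×heat-pump rebates + 2×mobile clinic + river cleanup for 513 (101 k$).
Replace street-tree planting and 2×heat-pump rebates and river cleanup with 2×solar retrofit: the trade gains 5 net, giving 518 at 104 k$.
No other feasible combination exceeds 518.

518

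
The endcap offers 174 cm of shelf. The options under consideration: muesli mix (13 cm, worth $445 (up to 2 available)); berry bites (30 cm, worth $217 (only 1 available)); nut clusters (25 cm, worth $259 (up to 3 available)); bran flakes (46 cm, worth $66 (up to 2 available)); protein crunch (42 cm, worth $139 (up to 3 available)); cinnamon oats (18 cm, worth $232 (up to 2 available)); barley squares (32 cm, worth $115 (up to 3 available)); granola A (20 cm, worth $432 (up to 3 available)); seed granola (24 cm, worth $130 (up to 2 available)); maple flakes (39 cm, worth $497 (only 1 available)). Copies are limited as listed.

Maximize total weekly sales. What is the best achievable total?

3174

By weekly sales per cm: muesli mix 34.23, granola A 21.60, cinnamon oats 12.89, maple flakes 12.74 lead.
Filling by ratio: 2×muesli mix + 2×cinnamon oats + 3×granola A + maple flakes for 3147, with 13 cm left unused.
Replace cinnamon oats with nut clusters: the trade gains 27 net, giving 3174 at 168 cm.
The spare 6 cm is too small for any remaining product, and no exchange beats 3174.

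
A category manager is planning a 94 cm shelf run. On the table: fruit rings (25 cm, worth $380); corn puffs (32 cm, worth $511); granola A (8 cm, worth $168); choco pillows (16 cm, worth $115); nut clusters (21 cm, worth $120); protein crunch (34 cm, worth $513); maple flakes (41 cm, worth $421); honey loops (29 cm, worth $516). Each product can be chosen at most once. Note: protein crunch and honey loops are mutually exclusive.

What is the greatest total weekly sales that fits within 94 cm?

Taking fruit rings + corn puffs + granola A + honey loops: 94 cm used, 1575 in weekly sales.
The closest alternative, fruit rings + corn puffs + honey loops, reaches only 1407.

1575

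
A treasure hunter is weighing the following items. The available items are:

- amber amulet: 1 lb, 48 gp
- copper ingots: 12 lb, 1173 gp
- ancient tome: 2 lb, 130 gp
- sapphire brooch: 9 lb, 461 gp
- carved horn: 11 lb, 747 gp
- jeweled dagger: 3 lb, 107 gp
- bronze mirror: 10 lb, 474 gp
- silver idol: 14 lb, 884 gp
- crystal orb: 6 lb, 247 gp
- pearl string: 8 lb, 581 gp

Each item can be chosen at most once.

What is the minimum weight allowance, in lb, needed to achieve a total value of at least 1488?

Minimise lb subject to total value ≥ 1488.
copper ingots + ancient tome + crystal orb: 1550 value at 20 lb.
Any bundle with less than 20 lb falls short of 1488.

20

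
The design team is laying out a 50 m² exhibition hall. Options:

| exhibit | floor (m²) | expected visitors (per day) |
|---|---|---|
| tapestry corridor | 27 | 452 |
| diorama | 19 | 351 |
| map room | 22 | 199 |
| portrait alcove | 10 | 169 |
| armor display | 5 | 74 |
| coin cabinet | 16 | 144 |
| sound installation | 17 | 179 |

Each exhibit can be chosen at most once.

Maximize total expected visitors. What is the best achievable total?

Taking the top-ratio exhibits first gives diorama + portrait alcove + armor display + coin cabinet for 738 (50 m²).
The 31 m² tied up in portrait alcove and armor display and coin cabinet is better spent on tapestry corridor — total rises to 803 (46 m²).
Nothing else within 50 m² beats 803.

803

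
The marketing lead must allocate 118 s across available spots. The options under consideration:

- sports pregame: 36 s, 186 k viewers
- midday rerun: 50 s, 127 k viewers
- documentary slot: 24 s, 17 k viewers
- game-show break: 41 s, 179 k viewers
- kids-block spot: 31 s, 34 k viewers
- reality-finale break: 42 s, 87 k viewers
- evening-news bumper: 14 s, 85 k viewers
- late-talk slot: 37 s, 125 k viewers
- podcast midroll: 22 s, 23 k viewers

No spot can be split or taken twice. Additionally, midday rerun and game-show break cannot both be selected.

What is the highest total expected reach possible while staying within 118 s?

490

Density check — evening-news bumper 6.07, sports pregame 5.17, game-show break 4.37, late-talk slot 3.38 are the best per s.
A density-first pass picks sports pregame + game-show break + evening-news bumper + podcast midroll — 473 at 113 s.
Replace evening-news bumper and podcast midroll with late-talk slot: the trade gains 17 net, giving 490 at 114 s.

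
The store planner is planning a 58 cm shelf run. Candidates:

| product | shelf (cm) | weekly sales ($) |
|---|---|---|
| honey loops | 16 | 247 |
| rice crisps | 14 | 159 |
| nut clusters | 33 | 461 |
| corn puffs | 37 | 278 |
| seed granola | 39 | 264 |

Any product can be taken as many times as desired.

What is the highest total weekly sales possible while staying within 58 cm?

741

Ranking by ratio (weekly sales/cm): honey loops 15.44, nut clusters 13.97, rice crisps 11.36.
3×honey loops uses 48 of the 58 cm and totals 741.
Every other selection either busts 58 cm or fails to beat 741.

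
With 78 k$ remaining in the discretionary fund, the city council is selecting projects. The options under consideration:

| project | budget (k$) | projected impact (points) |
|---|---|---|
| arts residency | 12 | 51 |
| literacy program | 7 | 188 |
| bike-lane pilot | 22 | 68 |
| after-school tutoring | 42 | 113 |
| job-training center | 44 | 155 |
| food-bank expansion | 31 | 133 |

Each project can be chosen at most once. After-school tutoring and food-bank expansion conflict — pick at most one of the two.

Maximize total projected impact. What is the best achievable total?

Arts residency + literacy program + bike-lane pilot + food-bank expansion uses 72 of the 78 k$ and totals 440.
That's the maximum — no feasible swap from here does better than 440.

440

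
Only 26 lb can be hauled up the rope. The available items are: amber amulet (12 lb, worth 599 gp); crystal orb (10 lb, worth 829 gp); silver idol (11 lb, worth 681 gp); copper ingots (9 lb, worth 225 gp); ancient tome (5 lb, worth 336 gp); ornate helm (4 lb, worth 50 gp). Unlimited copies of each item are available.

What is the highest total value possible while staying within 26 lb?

The ratio ordering already packs tightly: 2×crystal orb + ancient tome, 25 lb, 1994.
No other feasible combination exceeds 1994.

1994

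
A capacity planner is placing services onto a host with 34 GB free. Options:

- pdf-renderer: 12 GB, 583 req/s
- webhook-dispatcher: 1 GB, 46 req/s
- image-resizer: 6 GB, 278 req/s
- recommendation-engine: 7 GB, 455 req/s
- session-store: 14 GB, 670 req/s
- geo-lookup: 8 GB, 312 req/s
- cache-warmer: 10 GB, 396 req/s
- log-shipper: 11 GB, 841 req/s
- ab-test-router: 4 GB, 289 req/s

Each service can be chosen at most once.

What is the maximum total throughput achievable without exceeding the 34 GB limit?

Best packing: pdf-renderer + recommendation-engine + log-shipper + ab-test-router — 34 GB, 2168 total.
Nothing else within 34 GB beats 2168.

2168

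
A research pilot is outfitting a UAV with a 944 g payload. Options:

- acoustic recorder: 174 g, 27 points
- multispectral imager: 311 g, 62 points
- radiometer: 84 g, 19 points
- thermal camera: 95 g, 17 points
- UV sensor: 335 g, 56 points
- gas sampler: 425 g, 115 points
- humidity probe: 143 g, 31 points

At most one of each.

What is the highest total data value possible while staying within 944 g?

213

Greedy by ratio would take acoustic recorder + radiometer + thermal camera + gas sampler + humidity probe: 921 g used, total 209.
Replace acoustic recorder and humidity probe with multispectral imager: the trade gains 4 net, giving 213 at 915 g.
Runner-up acoustic recorder + radiometer + thermal camera + gas sampler + humidity probe tops out at 209.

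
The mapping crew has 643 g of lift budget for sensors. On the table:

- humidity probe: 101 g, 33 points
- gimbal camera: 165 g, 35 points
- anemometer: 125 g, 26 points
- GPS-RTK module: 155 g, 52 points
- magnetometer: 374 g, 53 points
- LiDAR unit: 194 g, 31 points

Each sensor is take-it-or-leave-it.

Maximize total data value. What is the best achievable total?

151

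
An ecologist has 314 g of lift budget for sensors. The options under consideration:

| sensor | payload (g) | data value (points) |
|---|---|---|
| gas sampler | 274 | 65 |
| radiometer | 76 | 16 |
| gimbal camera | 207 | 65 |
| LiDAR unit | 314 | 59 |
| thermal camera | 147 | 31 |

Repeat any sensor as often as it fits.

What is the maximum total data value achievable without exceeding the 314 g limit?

81

Best packing: radiometer + gimbal camera — 283 g, 81 total.
The spare 31 g is too small for any remaining sensor, and no exchange beats 81.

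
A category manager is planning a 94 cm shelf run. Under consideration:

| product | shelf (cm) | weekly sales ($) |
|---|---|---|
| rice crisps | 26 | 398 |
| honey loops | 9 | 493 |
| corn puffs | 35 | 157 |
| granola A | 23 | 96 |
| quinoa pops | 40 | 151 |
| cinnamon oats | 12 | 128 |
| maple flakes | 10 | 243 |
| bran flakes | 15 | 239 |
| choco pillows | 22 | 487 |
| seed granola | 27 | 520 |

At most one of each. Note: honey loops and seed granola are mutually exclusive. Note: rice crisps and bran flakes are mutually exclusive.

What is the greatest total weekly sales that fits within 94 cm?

Taking rice crisps + honey loops + cinnamon oats + maple flakes + choco pillows: 79 cm used, 1749 in weekly sales.

1749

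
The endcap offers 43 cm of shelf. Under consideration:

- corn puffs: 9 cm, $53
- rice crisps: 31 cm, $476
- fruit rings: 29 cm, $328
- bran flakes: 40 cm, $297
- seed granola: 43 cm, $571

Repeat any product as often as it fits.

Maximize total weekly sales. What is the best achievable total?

571

Greedy by ratio would take corn puffs + rice crisps: 40 cm used, total 529.
Replace corn puffs and rice crisps with seed granola: the trade gains 42 net, giving 571 at 43 cm.
No other feasible combination exceeds 571.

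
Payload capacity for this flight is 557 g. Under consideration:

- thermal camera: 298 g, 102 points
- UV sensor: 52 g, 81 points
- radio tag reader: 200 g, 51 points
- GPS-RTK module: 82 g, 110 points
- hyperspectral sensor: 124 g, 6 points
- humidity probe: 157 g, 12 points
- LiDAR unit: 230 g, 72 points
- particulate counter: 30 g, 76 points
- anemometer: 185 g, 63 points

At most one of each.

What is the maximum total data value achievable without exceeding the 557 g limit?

381

Taking the top-ratio sensors first gives thermal camera + UV sensor + GPS-RTK module + particulate counter for 369 (462 g).
The 298 g tied up in thermal camera is better spent on radio tag reader + anemometer — total rises to 381 (549 g).
Nothing else within 557 g beats 381.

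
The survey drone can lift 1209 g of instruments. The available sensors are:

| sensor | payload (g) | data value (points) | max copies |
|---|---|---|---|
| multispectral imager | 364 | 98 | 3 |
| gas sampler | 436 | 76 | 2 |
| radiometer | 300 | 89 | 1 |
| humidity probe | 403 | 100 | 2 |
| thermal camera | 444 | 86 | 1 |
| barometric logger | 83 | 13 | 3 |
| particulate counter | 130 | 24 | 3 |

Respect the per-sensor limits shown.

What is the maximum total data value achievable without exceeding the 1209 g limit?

311

By data value per g: radiometer 0.30, multispectral imager 0.27, humidity probe 0.25 lead.
Taking the top-ratio sensors first gives 2×multispectral imager + radiometer + particulate counter for 309 (1158 g).
Dropping multispectral imager frees 364 g; slotting in humidity probe (403 g) lifts the total to 311 at 1197 g.
The spare 12 g is too small for any remaining sensor, and no exchange beats 311.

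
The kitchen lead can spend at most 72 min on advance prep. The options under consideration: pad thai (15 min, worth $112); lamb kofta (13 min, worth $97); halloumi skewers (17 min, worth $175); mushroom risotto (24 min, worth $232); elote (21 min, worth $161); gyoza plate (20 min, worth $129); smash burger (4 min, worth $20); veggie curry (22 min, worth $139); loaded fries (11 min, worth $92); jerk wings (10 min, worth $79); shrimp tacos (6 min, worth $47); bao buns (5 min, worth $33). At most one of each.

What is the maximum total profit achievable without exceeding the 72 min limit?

Taking the top-ratio dishes first gives halloumi skewers + mushroom risotto + smash burger + loaded fries + jerk wings + shrimp tacos for 645 (72 min).
Dropping smash burger and loaded fries and shrimp tacos frees 21 min; slotting in elote (21 min) lifts the total to 647 at 72 min.
Next best is pad thai + halloumi skewers + mushroom risotto + jerk wings + shrimp tacos at 645 (72 min) — short by 2.

647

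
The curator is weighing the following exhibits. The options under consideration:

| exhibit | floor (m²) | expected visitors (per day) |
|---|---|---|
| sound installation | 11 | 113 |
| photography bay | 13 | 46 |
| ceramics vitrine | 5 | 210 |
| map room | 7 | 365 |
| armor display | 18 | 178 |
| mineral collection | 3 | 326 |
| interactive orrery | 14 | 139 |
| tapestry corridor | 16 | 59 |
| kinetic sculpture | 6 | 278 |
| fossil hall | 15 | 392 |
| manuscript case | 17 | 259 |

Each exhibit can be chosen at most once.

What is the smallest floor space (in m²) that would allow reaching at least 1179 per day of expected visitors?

Minimise m² subject to total expected visitors ≥ 1179.
ceramics vitrine + map room + mineral collection + kinetic sculpture reaches 1179 using 21 m².
Any bundle with less than 21 m² falls short of 1179.

21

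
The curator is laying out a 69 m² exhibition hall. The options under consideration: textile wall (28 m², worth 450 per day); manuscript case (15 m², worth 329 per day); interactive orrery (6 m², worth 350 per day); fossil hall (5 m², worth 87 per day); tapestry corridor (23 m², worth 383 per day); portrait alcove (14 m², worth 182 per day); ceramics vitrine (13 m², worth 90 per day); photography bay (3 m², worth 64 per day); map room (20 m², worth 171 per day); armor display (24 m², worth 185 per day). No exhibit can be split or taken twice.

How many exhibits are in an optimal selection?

Best achievable expected visitors is 1398.
For example textile wall + manuscript case + interactive orrery + fossil hall + portrait alcove achieves it, using 68 m².
Any selection reaching 1398 contains exactly 5 exhibits.

5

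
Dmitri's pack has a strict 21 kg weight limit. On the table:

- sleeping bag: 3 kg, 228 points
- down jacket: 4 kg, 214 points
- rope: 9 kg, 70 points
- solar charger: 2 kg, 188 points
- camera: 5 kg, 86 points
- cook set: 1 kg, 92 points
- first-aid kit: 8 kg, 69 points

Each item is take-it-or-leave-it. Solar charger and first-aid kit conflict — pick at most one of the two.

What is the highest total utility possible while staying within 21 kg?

The ratio ordering already packs tightly: sleeping bag + down jacket + solar charger + camera + cook set, 15 kg, 808.
Runner-up sleeping bag + down jacket + rope + solar charger + cook set tops out at 792.

808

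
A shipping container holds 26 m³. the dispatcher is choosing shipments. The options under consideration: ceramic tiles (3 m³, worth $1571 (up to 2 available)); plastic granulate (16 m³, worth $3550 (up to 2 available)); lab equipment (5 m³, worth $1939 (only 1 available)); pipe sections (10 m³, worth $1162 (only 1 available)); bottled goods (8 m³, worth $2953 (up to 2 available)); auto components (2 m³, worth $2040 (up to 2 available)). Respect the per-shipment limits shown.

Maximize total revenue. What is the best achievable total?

13128

The ratio heuristic lands on 2×ceramic tiles + lab equipment + bottled goods + 2×auto components (12114) but leaves 3 m³ idle.
The 5 m³ tied up in lab equipment is better spent on bottled goods — total rises to 13128 (26 m³).
That's the maximum — no swap from here does better than 13128.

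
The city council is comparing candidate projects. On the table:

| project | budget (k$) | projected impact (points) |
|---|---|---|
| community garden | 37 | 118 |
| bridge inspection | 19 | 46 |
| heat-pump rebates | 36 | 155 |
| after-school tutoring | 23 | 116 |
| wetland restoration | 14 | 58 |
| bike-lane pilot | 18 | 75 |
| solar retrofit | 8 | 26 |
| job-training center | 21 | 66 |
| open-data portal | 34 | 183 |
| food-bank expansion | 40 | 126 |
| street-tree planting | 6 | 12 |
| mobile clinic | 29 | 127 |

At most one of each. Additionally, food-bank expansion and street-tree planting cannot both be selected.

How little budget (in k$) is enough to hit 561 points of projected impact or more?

122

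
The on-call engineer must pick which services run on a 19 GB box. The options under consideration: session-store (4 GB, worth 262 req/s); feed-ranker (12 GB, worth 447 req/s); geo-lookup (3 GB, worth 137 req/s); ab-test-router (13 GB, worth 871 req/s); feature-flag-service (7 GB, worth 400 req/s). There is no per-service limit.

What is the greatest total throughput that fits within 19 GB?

1186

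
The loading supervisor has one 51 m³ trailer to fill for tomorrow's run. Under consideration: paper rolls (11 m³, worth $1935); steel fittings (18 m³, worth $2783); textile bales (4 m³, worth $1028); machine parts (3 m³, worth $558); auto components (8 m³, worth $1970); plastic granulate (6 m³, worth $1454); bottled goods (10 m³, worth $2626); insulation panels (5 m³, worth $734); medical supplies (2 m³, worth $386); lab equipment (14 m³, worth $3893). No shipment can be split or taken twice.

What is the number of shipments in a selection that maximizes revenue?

Best achievable revenue is 12264.
One optimal bundle: paper rolls + auto components + plastic granulate + bottled goods + medical supplies + lab equipment (51 m³).
Every optimal selection uses 6 shipments.

6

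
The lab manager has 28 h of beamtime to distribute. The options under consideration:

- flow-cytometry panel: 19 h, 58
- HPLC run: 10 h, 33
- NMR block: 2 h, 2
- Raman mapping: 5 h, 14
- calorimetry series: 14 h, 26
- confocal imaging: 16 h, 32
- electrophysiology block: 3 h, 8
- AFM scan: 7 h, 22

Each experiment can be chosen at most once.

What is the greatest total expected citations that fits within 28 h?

82

A density-first pass picks HPLC run + NMR block + Raman mapping + electrophysiology block + AFM scan — 79 at 27 h.
The 18 h tied up in HPLC run and Raman mapping and electrophysiology block is better spent on flow-cytometry panel — total rises to 82 (28 h).
The closest alternative, flow-cytometry panel + Raman mapping + electrophysiology block, reaches only 80.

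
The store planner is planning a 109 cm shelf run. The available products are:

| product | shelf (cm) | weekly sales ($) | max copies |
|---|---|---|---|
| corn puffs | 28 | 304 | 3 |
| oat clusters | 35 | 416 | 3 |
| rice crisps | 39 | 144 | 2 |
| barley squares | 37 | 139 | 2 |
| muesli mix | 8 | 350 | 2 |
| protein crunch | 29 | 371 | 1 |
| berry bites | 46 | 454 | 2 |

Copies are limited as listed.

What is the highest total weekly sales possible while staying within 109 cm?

Corn puffs + oat clusters + 2×muesli mix + protein crunch uses 108 of the 109 cm and totals 1791.

1791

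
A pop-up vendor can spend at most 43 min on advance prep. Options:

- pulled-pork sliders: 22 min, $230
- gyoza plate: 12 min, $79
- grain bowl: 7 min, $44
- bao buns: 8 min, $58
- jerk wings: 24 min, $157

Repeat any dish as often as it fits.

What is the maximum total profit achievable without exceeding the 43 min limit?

Greedy by ratio would take pulled-pork sliders + 2×bao buns: 38 min used, total 346.
Dropping bao buns frees 8 min; slotting in gyoza plate (12 min) lifts the total to 367 at 42 min.
The spare 1 min is too small for any remaining dish, and no exchange beats 367.

367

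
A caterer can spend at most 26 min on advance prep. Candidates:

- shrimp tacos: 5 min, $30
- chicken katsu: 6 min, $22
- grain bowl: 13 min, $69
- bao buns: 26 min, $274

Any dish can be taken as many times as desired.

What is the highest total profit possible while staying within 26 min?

274

The ratio ordering already packs tightly: bao buns, 26 min, 274.
Every other selection either busts 26 min or fails to beat 274.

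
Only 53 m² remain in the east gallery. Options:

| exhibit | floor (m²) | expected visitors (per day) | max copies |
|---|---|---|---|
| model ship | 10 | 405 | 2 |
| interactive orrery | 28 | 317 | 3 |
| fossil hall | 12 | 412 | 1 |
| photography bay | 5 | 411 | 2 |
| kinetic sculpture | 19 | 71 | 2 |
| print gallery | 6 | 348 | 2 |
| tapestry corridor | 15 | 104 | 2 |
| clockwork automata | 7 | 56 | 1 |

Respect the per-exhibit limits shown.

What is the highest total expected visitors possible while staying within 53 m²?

Filling by ratio: 2×model ship + 2×photography bay + 2×print gallery + clockwork automata for 2384, with 4 m² left unused.
The 13 m² tied up in print gallery and clockwork automata is better spent on fossil hall — total rises to 2392 (48 m²).
The spare 5 m² is too small for any remaining exhibit, and no exchange beats 2392.

2392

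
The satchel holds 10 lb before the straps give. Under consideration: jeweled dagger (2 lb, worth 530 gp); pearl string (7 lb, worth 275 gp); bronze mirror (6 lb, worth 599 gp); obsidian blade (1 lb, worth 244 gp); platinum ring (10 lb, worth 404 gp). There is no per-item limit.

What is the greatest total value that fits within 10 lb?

2650

Ranking by ratio (value/lb): jeweled dagger 265.00, obsidian blade 244.00, bronze mirror 99.83.
Taking 5×jeweled dagger: 10 lb used, 2650 in value.
That's the maximum — no swap from here does better than 2650.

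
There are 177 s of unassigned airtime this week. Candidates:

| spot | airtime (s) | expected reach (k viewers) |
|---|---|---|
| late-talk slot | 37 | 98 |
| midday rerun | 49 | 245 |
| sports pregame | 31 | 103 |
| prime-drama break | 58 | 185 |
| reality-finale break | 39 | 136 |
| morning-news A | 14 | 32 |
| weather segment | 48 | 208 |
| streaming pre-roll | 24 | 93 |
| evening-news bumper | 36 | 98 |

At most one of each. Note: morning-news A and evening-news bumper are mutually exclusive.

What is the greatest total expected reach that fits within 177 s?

The ratio ordering already packs tightly: midday rerun + reality-finale break + morning-news A + weather segment + streaming pre-roll, 174 s, 714.
No other feasible combination exceeds 714.

714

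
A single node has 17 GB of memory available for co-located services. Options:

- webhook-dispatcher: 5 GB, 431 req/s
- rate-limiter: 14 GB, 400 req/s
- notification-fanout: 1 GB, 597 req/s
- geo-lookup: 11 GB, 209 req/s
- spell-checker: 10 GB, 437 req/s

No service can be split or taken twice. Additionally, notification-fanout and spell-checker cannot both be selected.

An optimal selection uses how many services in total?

Best achievable throughput is 1237.
One optimal bundle: webhook-dispatcher + notification-fanout + geo-lookup (17 GB).
All optima have 3 services.

3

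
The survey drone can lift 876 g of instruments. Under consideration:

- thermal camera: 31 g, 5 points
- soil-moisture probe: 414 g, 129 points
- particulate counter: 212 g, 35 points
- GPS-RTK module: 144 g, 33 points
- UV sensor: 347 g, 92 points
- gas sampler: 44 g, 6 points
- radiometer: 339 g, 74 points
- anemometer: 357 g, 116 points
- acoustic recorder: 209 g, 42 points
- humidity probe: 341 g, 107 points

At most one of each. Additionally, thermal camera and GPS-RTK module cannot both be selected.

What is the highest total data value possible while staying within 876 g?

256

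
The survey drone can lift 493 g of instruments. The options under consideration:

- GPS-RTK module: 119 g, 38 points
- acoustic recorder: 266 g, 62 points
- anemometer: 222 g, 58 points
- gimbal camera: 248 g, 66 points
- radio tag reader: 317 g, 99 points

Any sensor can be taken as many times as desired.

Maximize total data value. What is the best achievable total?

152

Taking 4×GPS-RTK module: 476 g used, 152 in data value.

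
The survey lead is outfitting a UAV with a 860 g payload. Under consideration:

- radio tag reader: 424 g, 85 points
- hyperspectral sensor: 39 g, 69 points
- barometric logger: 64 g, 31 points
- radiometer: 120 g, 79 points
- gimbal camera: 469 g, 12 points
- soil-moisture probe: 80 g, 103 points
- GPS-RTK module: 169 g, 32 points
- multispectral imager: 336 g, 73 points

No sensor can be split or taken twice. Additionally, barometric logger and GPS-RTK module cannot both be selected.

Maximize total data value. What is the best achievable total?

368

Radio tag reader + hyperspectral sensor + radiometer + soil-moisture probe + GPS-RTK module uses 832 of the 860 g and totals 368.
Runner-up radio tag reader + hyperspectral sensor + barometric logger + radiometer + soil-moisture probe tops out at 367.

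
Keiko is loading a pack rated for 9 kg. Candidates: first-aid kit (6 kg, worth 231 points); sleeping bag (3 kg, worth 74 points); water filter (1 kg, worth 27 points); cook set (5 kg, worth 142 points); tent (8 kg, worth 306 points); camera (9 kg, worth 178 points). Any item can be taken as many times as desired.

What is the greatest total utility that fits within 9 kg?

333

A density-first pass picks first-aid kit + 3×water filter — 312 at 9 kg.
Dropping first-aid kit and 2×water filter frees 8 kg; slotting in tent (8 kg) lifts the total to 333 at 9 kg.
Every other selection either busts 9 kg or fails to beat 333.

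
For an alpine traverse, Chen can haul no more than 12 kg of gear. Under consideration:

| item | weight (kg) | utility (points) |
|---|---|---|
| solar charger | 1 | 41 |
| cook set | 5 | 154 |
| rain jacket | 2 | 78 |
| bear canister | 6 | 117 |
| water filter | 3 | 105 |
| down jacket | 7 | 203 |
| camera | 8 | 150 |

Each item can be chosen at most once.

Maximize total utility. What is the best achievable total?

Taking the top-ratio items first gives solar charger + cook set + rain jacket + water filter for 378 (11 kg).
The 6 kg tied up in solar charger and cook set is better spent on down jacket — total rises to 386 (12 kg).
Nothing else within 12 kg beats 386.

386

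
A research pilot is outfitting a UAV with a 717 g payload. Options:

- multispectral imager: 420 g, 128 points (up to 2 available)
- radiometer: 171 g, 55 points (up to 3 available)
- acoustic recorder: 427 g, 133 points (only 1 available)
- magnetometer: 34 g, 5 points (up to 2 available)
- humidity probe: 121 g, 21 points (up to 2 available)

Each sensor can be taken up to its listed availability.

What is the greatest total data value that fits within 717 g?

204

Filling by ratio: 3×radiometer + 2×magnetometer + humidity probe for 196, with 15 g left unused.
Replace 2×radiometer and 2×magnetometer with multispectral imager: the trade gains 8 net, giving 204 at 712 g.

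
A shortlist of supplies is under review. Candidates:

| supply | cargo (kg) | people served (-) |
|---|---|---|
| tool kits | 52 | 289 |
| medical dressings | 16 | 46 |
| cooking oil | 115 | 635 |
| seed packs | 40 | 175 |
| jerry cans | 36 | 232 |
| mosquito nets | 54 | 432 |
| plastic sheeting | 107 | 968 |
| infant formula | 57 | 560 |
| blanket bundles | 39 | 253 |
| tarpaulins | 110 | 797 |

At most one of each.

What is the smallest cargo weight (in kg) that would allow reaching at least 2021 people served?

252

Need the lightest bundle worth ≥ 2021.
Taking tool kits + jerry cans + plastic sheeting + infant formula gives 2049 (≥ 2021) for 252 kg.
Below 252 kg the best achievable stays under 2021.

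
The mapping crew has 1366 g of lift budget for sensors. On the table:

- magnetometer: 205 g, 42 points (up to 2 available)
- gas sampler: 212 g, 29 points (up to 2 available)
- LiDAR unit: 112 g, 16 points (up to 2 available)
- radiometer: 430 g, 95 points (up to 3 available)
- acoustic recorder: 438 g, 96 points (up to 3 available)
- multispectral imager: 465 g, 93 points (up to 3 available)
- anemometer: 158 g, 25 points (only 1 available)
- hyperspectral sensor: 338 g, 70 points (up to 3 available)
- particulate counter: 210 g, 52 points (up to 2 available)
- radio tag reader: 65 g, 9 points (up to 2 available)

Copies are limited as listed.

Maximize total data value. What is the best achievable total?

Taking the top-ratio sensors first gives 2×radiometer + 2×particulate counter + radio tag reader for 303 (1345 g).
The 860 g tied up in 2×radiometer is better spent on 2×acoustic recorder — total rises to 305 (1361 g).
Every other selection either busts 1366 g or exceeds an availability limit or fails to beat 305.

305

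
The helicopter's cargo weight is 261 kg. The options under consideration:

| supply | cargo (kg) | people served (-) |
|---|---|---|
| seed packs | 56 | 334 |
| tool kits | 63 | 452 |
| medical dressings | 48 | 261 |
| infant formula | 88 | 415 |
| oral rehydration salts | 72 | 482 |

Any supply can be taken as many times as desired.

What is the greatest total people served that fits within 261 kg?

1838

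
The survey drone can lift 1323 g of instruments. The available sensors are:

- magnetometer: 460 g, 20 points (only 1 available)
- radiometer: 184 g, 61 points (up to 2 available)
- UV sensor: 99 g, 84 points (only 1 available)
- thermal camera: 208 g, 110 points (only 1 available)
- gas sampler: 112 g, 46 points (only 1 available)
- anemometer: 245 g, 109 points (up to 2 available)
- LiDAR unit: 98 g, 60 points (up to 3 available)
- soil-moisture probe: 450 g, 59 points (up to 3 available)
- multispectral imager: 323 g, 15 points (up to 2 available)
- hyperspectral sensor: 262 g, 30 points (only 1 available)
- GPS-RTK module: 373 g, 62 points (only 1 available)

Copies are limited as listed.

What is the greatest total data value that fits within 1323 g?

653

Filling by ratio: UV sensor + thermal camera + gas sampler + 2×anemometer + 3×LiDAR unit for 638, with 120 g left unused.
Dropping gas sampler frees 112 g; slotting in radiometer (184 g) lifts the total to 653 at 1275 g.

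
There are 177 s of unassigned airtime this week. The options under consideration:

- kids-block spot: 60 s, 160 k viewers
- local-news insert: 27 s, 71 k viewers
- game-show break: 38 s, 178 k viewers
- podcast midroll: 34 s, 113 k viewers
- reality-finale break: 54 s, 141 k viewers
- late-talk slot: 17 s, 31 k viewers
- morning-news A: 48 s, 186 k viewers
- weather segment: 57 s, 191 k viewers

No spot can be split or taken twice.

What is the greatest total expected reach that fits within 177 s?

668

Taking game-show break + podcast midroll + morning-news A + weather segment: 177 s used, 668 in expected reach.
The closest alternative, local-news insert + game-show break + morning-news A + weather segment, reaches only 626.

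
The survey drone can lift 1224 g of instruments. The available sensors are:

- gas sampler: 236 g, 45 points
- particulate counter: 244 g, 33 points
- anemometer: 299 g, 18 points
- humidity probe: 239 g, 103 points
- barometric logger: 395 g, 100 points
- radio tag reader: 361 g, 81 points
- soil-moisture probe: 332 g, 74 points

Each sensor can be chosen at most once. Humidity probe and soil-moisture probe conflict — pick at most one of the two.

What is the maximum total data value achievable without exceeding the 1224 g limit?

Best packing: humidity probe + barometric logger + radio tag reader — 995 g, 284 total.
That's the maximum — no feasible swap from here does better than 284.

284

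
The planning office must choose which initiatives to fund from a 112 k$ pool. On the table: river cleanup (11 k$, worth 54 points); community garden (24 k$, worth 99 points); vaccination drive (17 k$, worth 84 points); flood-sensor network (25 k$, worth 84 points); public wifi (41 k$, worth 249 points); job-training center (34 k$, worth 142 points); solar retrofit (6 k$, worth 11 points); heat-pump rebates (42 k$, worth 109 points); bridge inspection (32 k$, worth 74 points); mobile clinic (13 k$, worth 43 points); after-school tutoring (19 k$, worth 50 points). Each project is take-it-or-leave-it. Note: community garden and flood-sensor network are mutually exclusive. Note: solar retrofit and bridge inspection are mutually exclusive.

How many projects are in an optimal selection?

Best achievable projected impact is 544.
river cleanup + community garden + public wifi + job-training center hits 544 at 110 k$.
All optima have 4 projects.

4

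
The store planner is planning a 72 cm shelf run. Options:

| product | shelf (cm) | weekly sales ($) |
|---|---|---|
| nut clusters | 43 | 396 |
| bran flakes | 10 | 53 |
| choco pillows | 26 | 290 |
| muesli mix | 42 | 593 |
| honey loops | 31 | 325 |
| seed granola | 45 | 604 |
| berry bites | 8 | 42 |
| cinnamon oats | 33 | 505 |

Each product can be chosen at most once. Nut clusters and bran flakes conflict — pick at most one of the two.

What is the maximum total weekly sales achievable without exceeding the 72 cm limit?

A density-first pass picks bran flakes + choco pillows + cinnamon oats — 848 at 69 cm.
Replace bran flakes and cinnamon oats with seed granola: the trade gains 46 net, giving 894 at 71 cm.

894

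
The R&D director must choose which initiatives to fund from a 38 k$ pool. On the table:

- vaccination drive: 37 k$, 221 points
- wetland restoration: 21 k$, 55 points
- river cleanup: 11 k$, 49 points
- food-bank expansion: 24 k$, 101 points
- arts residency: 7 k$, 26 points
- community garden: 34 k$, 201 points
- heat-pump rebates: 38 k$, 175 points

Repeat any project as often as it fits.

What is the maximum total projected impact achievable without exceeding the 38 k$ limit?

221

Best packing: vaccination drive — 37 k$, 221 total.
Every other selection either busts 38 k$ or fails to beat 221.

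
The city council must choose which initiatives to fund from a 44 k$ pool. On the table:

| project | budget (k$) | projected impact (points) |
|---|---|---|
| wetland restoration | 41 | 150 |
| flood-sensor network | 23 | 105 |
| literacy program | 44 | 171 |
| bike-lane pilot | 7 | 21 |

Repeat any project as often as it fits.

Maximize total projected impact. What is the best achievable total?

171

Taking the top-ratio projects first gives flood-sensor network + 3×bike-lane pilot for 168 (44 k$).
The 44 k$ tied up in flood-sensor network and 3×bike-lane pilot is better spent on literacy program — total rises to 171 (44 k$).
Every other selection either busts 44 k$ or fails to beat 171.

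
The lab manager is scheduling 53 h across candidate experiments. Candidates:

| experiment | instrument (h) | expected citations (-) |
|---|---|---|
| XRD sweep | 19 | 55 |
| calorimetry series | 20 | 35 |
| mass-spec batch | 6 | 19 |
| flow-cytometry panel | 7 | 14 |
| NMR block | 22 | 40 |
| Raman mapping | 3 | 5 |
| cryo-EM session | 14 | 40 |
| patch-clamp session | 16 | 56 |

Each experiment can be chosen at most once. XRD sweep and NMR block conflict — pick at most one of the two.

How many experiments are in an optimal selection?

4

Best achievable expected citations is 156.
For example XRD sweep + Raman mapping + cryo-EM session + patch-clamp session achieves it, using 52 h.
Every optimal selection uses 4 experiments.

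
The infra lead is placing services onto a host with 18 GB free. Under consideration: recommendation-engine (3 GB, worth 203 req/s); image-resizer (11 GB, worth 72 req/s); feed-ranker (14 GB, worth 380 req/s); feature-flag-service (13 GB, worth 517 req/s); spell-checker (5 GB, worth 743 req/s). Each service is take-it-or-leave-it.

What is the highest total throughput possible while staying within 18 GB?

Density check — spell-checker 148.60, recommendation-engine 67.67, feature-flag-service 39.77 are the best per GB.
Greedy by ratio would take recommendation-engine + spell-checker: 8 GB used, total 946.
Replace recommendation-engine with feature-flag-service: the trade gains 314 net, giving 1260 at 18 GB.
The closest alternative, recommendation-engine + spell-checker, reaches only 946.

1260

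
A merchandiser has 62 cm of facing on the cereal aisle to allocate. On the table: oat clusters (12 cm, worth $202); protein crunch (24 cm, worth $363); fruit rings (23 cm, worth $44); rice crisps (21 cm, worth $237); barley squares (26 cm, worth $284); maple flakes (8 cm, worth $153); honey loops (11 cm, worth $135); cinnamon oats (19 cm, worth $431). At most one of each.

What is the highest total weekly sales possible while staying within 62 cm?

Filling by ratio: oat clusters + maple flakes + honey loops + cinnamon oats for 921, with 12 cm left unused.
Dropping oat clusters frees 12 cm; slotting in protein crunch (24 cm) lifts the total to 1082 at 62 cm.
Next best is oat clusters + rice crisps + maple flakes + cinnamon oats at 1023 (60 cm) — short by 59.

1082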